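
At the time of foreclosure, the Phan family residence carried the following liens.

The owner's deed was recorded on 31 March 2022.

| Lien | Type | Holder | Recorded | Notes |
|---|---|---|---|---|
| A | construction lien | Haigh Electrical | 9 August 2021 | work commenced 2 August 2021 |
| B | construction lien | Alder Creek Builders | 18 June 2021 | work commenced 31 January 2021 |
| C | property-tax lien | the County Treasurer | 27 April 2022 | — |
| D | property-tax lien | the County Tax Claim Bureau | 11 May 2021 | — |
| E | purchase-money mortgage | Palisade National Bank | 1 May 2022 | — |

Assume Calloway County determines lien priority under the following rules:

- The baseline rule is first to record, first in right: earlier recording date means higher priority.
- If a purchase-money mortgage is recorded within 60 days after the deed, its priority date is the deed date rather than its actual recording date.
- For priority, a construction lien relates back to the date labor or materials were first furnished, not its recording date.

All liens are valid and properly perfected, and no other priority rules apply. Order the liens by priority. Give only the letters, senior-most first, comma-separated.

Effective dates: A's effective date is 2 August 2021, when work began; B relates back to 31 January 2021 (work commenced); E was recorded within the 60-day window, so its effective date is the deed date 31 March 2022.
By effective date, earliest first: B (31 January 2021), D (11 May 2021), A (2 August 2021), E (31 March 2022), C (27 April 2022).

B, D, A, E, C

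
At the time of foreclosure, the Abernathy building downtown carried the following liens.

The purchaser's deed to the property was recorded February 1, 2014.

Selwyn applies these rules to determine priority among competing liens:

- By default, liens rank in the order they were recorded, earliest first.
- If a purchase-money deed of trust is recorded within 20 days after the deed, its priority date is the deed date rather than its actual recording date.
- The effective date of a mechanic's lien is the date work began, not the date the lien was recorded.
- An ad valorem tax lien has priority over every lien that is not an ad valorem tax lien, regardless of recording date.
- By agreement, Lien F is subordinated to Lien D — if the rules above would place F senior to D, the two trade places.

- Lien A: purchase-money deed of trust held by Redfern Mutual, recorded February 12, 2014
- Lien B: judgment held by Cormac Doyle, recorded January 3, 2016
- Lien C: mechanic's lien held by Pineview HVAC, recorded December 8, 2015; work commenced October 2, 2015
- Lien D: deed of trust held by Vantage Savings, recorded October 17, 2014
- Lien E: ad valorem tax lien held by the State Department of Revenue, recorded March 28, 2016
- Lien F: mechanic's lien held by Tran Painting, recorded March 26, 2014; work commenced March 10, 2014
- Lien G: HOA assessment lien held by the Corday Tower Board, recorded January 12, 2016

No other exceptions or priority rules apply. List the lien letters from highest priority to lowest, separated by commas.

E, A, D, F, C, B, G

First, effective dates: A's effective date is the deed date, February 1, 2014; C is treated as recorded October 2, 2015, the work-commencement date; F is treated as recorded March 10, 2014, the work-commencement date.
E is an ad valorem tax lien and takes priority over every other lien.
Remaining liens by effective date: A (February 1, 2014), F (March 10, 2014), D (October 17, 2014), C (October 2, 2015), B (January 3, 2016), G (January 12, 2016).
F is senior to D before the subordination, so the two trade places.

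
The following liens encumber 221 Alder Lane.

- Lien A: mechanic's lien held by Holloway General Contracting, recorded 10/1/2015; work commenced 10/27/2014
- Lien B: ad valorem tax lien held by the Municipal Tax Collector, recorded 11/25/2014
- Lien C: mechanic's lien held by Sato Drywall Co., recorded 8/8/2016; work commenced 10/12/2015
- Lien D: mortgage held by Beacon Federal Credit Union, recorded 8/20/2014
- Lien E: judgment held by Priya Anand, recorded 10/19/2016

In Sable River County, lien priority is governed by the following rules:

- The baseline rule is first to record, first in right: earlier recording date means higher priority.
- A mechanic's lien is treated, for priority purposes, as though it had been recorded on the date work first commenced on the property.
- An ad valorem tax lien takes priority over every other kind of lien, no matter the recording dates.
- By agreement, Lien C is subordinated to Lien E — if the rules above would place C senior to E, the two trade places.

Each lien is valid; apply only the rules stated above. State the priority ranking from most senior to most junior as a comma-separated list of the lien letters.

B, D, A, E, C

Effective dates after the stated exceptions: A is treated as recorded 10/27/2014, the work-commencement date; C's effective date is 10/12/2015, when work began.
As an ad valorem tax lien, B is senior to every other lien.
The other liens, earliest effective date first: D (8/20/2014), A (10/27/2014), C (10/12/2015), E (10/19/2016).
Because C would otherwise rank above E, the subordination swaps them.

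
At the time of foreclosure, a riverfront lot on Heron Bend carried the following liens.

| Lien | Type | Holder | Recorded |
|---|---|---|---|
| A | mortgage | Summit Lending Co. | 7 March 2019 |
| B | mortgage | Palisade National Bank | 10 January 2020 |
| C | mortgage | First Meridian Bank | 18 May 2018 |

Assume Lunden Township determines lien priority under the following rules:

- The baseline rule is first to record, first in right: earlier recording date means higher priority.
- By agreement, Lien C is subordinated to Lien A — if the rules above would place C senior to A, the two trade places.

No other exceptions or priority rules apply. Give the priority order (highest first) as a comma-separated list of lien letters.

A, C, B

By effective date: C (18 May 2018), A (7 March 2019), B (10 January 2020).
The subordination applies — C was senior to A — so C and A swap.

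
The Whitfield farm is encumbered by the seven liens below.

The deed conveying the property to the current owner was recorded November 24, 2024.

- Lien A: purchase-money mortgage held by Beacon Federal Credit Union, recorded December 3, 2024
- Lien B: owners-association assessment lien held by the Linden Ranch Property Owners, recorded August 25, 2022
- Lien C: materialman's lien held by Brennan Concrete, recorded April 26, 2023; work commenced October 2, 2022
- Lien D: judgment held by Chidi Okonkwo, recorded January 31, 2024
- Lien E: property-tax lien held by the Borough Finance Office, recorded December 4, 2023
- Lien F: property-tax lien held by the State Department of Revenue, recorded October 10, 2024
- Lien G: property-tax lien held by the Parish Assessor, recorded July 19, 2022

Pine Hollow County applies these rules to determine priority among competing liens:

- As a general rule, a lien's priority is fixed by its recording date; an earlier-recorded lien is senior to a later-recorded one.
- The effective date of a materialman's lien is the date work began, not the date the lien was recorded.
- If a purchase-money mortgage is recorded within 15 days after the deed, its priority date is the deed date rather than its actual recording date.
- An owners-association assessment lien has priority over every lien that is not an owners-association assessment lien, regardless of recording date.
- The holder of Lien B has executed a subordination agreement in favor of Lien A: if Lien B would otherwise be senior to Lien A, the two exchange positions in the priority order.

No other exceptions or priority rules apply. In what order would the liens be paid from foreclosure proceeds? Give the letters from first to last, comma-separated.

A, G, C, E, D, F, B

Effective dates after the stated exceptions: A relates back to the deed date November 24, 2024; C is treated as recorded October 2, 2022, the work-commencement date.
B is an owners-association assessment lien and takes priority over every other lien.
Ordering the rest by effective date: G (July 19, 2022), C (October 2, 2022), E (December 4, 2023), D (January 31, 2024), F (October 10, 2024), A (November 24, 2024).
B is senior to A before the subordination, so the two trade places.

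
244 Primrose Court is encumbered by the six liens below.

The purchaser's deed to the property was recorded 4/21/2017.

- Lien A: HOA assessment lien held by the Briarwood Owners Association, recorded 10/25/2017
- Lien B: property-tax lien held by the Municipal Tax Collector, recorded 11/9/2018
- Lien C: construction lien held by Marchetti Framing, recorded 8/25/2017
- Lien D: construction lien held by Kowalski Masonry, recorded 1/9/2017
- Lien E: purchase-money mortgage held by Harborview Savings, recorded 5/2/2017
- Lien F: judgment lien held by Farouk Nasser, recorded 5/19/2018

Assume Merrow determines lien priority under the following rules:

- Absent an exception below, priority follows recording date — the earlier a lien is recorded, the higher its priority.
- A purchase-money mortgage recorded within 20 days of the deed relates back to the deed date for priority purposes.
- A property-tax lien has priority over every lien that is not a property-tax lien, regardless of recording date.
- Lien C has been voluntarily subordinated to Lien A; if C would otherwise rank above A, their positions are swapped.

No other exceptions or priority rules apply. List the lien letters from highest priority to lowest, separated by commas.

B, D, E, A, C, F

Adjusting effective dates: E relates back to the deed date 4/21/2017.
B, as a property-tax lien, has superpriority and ranks first.
Remaining liens by effective date: D (1/9/2017), E (4/21/2017), C (8/25/2017), A (10/25/2017), F (5/19/2018).
C is senior to A before the subordination, so the two trade places.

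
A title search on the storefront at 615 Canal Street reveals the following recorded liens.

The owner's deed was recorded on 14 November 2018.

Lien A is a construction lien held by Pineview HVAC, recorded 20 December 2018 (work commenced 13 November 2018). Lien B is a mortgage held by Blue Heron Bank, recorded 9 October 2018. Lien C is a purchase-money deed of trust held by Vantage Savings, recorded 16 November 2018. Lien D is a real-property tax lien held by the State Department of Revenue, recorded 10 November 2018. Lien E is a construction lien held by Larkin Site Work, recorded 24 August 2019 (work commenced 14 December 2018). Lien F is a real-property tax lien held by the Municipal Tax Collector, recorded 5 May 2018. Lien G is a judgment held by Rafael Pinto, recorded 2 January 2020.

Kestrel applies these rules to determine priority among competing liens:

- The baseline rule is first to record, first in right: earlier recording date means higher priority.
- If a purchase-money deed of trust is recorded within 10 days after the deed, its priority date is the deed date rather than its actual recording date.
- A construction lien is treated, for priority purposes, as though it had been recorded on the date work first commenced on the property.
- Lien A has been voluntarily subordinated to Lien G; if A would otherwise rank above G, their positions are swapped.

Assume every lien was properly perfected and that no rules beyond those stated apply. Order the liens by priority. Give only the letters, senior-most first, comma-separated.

Effective dates: A relates back to 13 November 2018 (work commenced); C was recorded within the 10-day window, so its effective date is the deed date 14 November 2018; E's effective date is 14 December 2018, when work began.
By effective date: F (5 May 2018), B (9 October 2018), D (10 November 2018), A (13 November 2018), C (14 November 2018), E (14 December 2018), G (2 January 2020).
A would otherwise be senior to G, so under the subordination agreement A and G exchange positions.

F, B, D, G, C, E, A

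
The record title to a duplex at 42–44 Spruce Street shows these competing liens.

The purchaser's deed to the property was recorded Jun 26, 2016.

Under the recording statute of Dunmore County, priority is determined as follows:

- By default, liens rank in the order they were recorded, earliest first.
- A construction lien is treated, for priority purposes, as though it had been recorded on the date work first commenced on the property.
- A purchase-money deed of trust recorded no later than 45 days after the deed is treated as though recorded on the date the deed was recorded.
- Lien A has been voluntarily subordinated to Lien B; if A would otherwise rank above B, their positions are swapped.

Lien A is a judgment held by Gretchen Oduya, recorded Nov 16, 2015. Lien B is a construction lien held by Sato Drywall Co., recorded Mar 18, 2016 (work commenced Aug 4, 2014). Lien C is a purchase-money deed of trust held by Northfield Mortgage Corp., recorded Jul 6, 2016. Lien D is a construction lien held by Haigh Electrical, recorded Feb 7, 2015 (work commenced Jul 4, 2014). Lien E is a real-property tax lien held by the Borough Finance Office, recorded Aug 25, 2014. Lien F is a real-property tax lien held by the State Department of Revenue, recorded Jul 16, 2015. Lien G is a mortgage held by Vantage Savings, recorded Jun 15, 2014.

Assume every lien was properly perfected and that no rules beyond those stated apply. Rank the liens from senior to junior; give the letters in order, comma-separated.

First, effective dates: B's effective date is Aug 4, 2014, when work began; C's effective date is the deed date, Jun 26, 2016; D relates back to Jul 4, 2014 (work commenced).
Sorted by effective date: G (Jun 15, 2014), D (Jul 4, 2014), B (Aug 4, 2014), E (Aug 25, 2014), F (Jul 16, 2015), A (Nov 16, 2015), C (Jun 26, 2016).
A already ranks below B; the subordination has no effect.

G, D, B, E, F, A, C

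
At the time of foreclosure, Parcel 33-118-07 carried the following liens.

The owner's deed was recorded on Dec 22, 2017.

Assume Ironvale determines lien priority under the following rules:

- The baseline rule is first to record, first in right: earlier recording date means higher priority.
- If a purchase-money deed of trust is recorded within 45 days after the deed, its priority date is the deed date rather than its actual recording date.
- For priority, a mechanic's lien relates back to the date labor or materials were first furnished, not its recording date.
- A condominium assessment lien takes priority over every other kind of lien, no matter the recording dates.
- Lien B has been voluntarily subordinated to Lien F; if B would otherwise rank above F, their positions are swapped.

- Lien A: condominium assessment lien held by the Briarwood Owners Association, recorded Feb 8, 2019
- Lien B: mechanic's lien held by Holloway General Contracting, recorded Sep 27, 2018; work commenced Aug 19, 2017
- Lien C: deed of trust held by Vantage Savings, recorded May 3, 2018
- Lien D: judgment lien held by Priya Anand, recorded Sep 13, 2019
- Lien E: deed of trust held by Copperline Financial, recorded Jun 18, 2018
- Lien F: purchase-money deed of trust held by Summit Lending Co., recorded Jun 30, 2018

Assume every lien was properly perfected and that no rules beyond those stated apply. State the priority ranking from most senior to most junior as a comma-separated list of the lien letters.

First, effective dates: B relates back to Aug 19, 2017 (work commenced); F missed the 45-day window (190 days after the deed), so its recording date stands.
A is a condominium assessment lien, so it outranks all other liens regardless of date.
Among the remaining liens, by effective date: B (Aug 19, 2017), C (May 3, 2018), E (Jun 18, 2018), F (Jun 30, 2018), D (Sep 13, 2019).
B is senior to F before the subordination, so the two trade places.

A, F, C, E, B, D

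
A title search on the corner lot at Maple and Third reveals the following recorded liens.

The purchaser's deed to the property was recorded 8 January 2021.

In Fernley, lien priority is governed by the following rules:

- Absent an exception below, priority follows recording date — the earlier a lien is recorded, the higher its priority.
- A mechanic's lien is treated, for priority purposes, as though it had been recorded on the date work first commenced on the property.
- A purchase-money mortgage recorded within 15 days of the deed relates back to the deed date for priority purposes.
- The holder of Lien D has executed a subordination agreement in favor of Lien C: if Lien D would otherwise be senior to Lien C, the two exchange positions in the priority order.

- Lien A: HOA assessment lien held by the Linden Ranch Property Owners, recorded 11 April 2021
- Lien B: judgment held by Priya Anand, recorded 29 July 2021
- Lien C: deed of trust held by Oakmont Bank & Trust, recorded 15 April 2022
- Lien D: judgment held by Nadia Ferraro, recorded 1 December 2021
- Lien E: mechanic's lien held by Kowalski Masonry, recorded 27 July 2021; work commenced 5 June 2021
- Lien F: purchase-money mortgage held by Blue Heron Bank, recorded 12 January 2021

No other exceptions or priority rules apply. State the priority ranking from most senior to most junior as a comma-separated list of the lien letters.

F, A, E, B, C, D

Adjusting effective dates: E is treated as recorded 5 June 2021, the work-commencement date; F relates back to the deed date 8 January 2021.
Sorted by effective date: F (8 January 2021), A (11 April 2021), E (5 June 2021), B (29 July 2021), D (1 December 2021), C (15 April 2022).
Because D would otherwise rank above C, the subordination swaps them.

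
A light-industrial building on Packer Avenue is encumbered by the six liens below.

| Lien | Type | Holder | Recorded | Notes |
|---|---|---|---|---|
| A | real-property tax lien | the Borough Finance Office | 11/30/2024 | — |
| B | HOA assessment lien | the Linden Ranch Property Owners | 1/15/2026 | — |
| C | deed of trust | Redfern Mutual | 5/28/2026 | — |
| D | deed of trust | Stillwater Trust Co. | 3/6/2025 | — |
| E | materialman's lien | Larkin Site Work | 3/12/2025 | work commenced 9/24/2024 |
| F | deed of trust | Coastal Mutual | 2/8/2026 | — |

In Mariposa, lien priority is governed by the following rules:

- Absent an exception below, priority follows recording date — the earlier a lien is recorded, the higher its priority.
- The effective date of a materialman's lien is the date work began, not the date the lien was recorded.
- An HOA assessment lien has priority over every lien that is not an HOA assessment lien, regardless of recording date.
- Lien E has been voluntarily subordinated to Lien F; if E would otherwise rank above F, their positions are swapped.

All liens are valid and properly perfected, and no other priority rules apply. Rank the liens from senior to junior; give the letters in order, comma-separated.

B, F, A, D, E, C

Effective dates: E is treated as recorded 9/24/2024, the work-commencement date.
B is an HOA assessment lien and takes priority over every other lien.
Ordering the rest by effective date: E (9/24/2024), A (11/30/2024), D (3/6/2025), F (2/8/2026), C (5/28/2026).
E would otherwise be senior to F, so under the subordination agreement E and F exchange positions.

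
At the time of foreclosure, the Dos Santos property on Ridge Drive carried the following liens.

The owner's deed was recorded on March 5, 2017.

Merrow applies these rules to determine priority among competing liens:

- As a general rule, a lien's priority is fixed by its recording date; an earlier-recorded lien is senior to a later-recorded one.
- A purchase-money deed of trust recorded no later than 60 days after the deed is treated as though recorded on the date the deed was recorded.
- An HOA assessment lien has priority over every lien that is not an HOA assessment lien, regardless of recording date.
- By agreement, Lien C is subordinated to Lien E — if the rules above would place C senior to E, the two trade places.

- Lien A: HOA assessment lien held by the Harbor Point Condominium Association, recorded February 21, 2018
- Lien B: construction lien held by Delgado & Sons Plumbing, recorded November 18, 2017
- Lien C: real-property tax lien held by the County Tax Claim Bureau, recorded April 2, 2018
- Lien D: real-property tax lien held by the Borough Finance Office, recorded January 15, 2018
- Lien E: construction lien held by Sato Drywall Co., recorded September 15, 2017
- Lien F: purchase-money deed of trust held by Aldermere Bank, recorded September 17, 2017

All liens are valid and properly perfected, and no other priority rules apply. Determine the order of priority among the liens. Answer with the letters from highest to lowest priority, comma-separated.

A, E, F, B, D, C

First, effective dates: F missed the 60-day window (196 days after the deed), so its recording date stands.
A, as an HOA assessment lien, has superpriority and ranks first.
Ordering the rest by effective date: E (September 15, 2017), F (September 17, 2017), B (November 18, 2017), D (January 15, 2018), C (April 2, 2018).
C already ranks below E; the subordination has no effect.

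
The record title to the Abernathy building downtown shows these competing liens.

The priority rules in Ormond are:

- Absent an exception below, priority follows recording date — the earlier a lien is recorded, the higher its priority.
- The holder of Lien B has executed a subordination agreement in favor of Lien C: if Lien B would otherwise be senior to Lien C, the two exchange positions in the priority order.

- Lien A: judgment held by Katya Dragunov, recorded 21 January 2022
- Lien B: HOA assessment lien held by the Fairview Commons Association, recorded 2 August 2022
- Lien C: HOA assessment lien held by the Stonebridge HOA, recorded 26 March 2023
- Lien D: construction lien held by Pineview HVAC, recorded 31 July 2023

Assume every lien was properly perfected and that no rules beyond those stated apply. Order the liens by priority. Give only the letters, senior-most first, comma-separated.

By effective date, earliest first: A (21 January 2022), B (2 August 2022), C (26 March 2023), D (31 July 2023).
B would otherwise be senior to C, so under the subordination agreement B and C exchange positions.

A, C, B, D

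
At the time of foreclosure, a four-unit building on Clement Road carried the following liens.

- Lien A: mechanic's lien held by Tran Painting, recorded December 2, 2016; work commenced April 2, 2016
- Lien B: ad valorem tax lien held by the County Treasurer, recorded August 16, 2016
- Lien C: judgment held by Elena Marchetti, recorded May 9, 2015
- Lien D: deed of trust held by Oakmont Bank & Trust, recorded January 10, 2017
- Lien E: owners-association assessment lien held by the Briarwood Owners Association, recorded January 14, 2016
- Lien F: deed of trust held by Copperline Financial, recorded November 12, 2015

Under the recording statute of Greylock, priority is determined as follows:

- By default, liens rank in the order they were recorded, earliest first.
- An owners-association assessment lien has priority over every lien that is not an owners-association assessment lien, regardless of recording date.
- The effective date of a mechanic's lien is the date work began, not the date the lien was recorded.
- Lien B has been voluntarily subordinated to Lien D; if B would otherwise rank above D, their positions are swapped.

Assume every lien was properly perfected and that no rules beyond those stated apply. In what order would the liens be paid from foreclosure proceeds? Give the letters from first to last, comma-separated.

First, effective dates: A's effective date is April 2, 2016, when work began.
As an owners-association assessment lien, E is senior to every other lien.
Among the remaining liens, by effective date: C (May 9, 2015), F (November 12, 2015), A (April 2, 2016), B (August 16, 2016), D (January 10, 2017).
B would otherwise be senior to D, so under the subordination agreement B and D exchange positions.

E, C, F, A, D, B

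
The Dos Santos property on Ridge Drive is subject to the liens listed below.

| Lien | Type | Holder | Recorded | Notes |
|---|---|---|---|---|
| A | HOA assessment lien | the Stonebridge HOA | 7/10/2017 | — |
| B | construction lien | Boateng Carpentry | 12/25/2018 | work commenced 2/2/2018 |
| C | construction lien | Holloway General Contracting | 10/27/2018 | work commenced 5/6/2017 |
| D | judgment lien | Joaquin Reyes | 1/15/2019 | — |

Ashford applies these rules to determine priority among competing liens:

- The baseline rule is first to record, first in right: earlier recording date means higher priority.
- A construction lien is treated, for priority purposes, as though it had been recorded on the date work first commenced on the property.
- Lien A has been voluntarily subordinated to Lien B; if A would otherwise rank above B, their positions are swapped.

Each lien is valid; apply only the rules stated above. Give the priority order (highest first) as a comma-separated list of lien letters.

C, B, A, D

Adjusting effective dates: B is treated as recorded 2/2/2018, the work-commencement date; C is treated as recorded 5/6/2017, the work-commencement date.
By effective date: C (5/6/2017), A (7/10/2017), B (2/2/2018), D (1/15/2019).
A would otherwise be senior to B, so under the subordination agreement A and B exchange positions.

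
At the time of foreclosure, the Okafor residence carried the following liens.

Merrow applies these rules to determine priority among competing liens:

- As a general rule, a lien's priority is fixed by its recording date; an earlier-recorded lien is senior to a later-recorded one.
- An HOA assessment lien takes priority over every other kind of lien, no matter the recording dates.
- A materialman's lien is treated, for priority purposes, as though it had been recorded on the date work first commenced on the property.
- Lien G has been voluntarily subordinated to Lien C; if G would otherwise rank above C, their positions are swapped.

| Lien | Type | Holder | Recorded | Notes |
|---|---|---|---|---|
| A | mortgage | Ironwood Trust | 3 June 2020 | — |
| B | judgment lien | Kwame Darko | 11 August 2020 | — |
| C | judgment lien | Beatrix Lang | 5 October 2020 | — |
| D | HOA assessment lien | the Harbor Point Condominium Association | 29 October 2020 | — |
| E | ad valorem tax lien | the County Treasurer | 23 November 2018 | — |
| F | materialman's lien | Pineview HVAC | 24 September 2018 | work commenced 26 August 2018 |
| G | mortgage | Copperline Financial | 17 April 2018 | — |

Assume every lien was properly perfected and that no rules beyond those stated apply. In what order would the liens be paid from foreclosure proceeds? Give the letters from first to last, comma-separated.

Effective dates after the stated exceptions: F relates back to 26 August 2018 (work commenced).
D is an HOA assessment lien and takes priority over every other lien.
Ordering the rest by effective date: G (17 April 2018), F (26 August 2018), E (23 November 2018), A (3 June 2020), B (11 August 2020), C (5 October 2020).
G would otherwise be senior to C, so under the subordination agreement G and C exchange positions.

D, C, F, E, A, B, G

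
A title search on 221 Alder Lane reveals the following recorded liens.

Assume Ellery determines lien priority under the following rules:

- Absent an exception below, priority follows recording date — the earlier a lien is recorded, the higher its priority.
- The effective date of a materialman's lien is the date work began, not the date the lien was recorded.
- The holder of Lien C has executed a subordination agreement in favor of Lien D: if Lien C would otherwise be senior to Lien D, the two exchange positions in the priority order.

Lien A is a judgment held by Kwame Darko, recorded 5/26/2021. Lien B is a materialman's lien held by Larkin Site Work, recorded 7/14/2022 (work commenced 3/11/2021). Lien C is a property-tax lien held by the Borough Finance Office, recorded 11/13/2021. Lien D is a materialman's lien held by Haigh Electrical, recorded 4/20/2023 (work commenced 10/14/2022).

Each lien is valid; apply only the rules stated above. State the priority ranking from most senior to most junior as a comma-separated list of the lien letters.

Effective dates: B relates back to 3/11/2021 (work commenced); D's effective date is 10/14/2022, when work began.
Sorted by effective date: B (3/11/2021), A (5/26/2021), C (11/13/2021), D (10/14/2022).
The subordination applies — C was senior to D — so C and D swap.

B, A, D, C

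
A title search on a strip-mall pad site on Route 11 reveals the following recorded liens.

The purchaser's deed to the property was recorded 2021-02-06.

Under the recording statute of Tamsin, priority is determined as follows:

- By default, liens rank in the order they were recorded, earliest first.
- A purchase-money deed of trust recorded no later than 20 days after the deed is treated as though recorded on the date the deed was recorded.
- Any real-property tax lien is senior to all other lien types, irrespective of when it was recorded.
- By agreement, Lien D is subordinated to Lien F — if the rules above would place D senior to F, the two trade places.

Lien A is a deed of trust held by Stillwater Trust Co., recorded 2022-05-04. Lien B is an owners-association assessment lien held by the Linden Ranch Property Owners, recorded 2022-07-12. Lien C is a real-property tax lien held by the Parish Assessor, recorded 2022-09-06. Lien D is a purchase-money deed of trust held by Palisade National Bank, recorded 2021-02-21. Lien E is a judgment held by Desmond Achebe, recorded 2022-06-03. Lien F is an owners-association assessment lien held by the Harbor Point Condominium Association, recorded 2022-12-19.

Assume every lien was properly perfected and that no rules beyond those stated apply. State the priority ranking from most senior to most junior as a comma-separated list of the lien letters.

C, F, A, E, B, D

Effective dates after the stated exceptions: D relates back to the deed date 2021-02-06.
C is a real-property tax lien, so it outranks all other liens regardless of date.
The other liens, earliest effective date first: D (2021-02-06), A (2022-05-04), E (2022-06-03), B (2022-07-12), F (2022-12-19).
D would otherwise be senior to F, so under the subordination agreement D and F exchange positions.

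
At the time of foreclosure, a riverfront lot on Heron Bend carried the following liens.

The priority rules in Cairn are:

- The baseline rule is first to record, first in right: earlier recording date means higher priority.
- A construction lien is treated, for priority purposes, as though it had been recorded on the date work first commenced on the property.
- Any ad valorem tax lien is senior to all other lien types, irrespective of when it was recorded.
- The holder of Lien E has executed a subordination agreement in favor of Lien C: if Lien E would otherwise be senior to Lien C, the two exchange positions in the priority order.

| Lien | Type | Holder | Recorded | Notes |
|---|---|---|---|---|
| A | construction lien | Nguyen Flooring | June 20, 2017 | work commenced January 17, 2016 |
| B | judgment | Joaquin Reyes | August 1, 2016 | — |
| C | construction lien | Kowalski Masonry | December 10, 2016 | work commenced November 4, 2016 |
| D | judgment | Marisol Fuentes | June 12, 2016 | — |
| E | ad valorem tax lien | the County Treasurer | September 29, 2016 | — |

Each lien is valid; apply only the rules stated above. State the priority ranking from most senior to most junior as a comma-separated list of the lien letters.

Adjusting effective dates: A's effective date is January 17, 2016, when work began; C's effective date is November 4, 2016, when work began.
As an ad valorem tax lien, E is senior to every other lien.
Remaining liens by effective date: A (January 17, 2016), D (June 12, 2016), B (August 1, 2016), C (November 4, 2016).
E would otherwise be senior to C, so under the subordination agreement E and C exchange positions.

C, A, D, B, E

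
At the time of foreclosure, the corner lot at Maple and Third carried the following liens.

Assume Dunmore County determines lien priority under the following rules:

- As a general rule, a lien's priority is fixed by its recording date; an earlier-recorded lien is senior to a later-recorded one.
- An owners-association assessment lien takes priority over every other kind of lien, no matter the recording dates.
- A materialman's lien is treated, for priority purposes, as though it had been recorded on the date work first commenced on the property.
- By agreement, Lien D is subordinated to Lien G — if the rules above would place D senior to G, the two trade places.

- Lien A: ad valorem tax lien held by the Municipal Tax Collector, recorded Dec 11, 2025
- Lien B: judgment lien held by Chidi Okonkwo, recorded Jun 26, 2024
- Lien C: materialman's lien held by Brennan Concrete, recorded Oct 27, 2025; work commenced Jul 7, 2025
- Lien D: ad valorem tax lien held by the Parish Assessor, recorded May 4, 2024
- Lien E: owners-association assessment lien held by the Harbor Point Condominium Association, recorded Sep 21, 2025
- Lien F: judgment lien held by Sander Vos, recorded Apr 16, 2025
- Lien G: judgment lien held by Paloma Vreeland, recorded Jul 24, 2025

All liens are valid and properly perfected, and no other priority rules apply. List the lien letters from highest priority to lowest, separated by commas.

E, G, B, F, C, D, A

Effective dates: C is treated as recorded Jul 7, 2025, the work-commencement date.
As an owners-association assessment lien, E is senior to every other lien.
Ordering the rest by effective date: D (May 4, 2024), B (Jun 26, 2024), F (Apr 16, 2025), C (Jul 7, 2025), G (Jul 24, 2025), A (Dec 11, 2025).
D would otherwise be senior to G, so under the subordination agreement D and G exchange positions.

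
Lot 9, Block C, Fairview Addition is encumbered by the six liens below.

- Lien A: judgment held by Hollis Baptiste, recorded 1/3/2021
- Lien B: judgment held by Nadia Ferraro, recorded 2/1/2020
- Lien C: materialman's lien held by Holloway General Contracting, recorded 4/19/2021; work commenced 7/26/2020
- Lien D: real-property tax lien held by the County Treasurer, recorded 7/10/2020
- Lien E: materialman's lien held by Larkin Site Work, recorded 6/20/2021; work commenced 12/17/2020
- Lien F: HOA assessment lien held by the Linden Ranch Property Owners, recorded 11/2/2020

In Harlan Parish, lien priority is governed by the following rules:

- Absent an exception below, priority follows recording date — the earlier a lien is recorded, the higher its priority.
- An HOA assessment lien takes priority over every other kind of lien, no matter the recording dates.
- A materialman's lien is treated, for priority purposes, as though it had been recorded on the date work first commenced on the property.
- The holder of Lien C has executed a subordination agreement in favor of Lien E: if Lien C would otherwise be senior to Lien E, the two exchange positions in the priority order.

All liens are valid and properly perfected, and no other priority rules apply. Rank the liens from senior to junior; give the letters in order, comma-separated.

F, B, D, E, C, A

First, effective dates: C is treated as recorded 7/26/2020, the work-commencement date; E's effective date is 12/17/2020, when work began.
F is an HOA assessment lien and takes priority over every other lien.
Remaining liens by effective date: B (2/1/2020), D (7/10/2020), C (7/26/2020), E (12/17/2020), A (1/3/2021).
Because C would otherwise rank above E, the subordination swaps them.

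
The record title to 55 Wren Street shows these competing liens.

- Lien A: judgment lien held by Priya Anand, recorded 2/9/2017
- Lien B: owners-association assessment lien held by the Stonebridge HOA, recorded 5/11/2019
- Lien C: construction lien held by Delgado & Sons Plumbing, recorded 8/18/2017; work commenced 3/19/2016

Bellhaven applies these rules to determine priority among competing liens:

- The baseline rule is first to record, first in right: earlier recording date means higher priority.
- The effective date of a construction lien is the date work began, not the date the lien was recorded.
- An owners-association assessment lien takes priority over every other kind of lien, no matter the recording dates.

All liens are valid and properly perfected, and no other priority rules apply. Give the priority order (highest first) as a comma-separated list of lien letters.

B, C, A

Effective dates: C's effective date is 3/19/2016, when work began.
B, as an owners-association assessment lien, has superpriority and ranks first.
Ordering the rest by effective date: C (3/19/2016), A (2/9/2017).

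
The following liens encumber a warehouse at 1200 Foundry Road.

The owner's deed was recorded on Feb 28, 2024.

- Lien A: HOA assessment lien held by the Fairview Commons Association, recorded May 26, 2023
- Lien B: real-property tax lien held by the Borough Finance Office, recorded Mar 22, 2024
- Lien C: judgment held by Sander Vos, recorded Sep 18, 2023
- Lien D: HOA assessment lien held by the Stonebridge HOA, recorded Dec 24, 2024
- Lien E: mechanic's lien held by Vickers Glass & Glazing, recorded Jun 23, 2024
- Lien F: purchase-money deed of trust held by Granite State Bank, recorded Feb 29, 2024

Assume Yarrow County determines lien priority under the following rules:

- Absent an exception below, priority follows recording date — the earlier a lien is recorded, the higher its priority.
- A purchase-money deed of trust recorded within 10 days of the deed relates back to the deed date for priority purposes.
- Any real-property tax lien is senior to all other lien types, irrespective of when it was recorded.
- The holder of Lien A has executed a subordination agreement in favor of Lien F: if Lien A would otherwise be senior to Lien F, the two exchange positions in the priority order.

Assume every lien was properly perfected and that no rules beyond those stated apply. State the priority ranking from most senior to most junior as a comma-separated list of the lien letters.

Adjusting effective dates: F relates back to the deed date Feb 28, 2024.
B is a real-property tax lien and takes priority over every other lien.
Remaining liens by effective date: A (May 26, 2023), C (Sep 18, 2023), F (Feb 28, 2024), E (Jun 23, 2024), D (Dec 24, 2024).
The subordination applies — A was senior to F — so A and F swap.

B, F, C, A, E, D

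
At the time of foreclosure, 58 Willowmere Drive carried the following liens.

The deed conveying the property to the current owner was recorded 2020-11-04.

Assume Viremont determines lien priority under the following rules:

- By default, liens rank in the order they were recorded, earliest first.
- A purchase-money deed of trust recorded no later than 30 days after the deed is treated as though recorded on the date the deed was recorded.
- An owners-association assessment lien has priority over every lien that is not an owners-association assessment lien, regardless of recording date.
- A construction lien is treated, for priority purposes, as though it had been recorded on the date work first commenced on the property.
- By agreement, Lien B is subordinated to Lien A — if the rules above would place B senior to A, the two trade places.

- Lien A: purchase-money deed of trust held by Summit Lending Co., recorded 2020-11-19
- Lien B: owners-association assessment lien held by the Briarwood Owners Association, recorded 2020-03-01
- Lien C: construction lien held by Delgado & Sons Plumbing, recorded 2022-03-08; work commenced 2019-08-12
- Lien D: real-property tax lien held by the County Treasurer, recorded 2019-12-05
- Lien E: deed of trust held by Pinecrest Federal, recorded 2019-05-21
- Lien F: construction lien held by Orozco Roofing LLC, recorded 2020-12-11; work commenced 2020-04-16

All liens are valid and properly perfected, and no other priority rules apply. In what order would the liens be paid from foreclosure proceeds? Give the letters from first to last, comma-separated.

First, effective dates: A relates back to the deed date 2020-11-04; C's effective date is 2019-08-12, when work began; F relates back to 2020-04-16 (work commenced).
B, as an owners-association assessment lien, has superpriority and ranks first.
Ordering the rest by effective date: E (2019-05-21), C (2019-08-12), D (2019-12-05), F (2020-04-16), A (2020-11-04).
B is senior to A before the subordination, so the two trade places.

A, E, C, D, F, B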